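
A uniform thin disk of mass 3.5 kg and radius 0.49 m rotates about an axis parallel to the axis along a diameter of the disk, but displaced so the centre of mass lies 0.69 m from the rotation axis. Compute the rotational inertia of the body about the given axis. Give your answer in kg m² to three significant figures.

I_cm = (1/4)MR² = (1/4)(3.5)(0.49)² = 0.21009 kg m²; centre at d = 0.69 m, so I = I_cm + Md² gives I = 0.21009 + (3.5)(0.69)² = 1.8764 kg m².

1.88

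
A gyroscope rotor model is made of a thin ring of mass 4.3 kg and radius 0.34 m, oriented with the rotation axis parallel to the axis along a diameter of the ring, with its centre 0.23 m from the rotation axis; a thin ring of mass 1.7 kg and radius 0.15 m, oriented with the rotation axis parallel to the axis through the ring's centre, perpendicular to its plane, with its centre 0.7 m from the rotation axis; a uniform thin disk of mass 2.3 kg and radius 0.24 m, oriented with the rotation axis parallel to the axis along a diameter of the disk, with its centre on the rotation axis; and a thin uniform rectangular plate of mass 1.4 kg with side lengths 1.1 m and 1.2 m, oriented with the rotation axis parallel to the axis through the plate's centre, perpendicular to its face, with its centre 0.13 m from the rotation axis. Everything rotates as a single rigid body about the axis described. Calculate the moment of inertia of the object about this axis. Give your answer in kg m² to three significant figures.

Thin ring: I_cm = (1/2)MR² = (1/2)(4.3)(0.34)² = 0.24854 kg m²; centre at d = 0.23 m, so the parallel axis theorem gives I = 0.24854 + (4.3)(0.23)² = 0.47601 kg m².
Thin ring: I_cm = MR² = (1.7)(0.15)² = 0.03825 kg m²; centre at d = 0.7 m, so the parallel axis theorem gives I = 0.03825 + (1.7)(0.7)² = 0.87125 kg m².
Thin disk: I_cm = (1/4)MR² = (1/4)(2.3)(0.24)² = 0.03312 kg m²; axis through the centre, so I = 0.03312 kg m².
Rectangular plate: I_cm = (1/12)M(a²+b²) = (1/12)(1.4)[(1.1)² + (1.2)²] = 0.30917 kg m²; centre at d = 0.13 m, so the parallel axis theorem gives I = 0.30917 + (1.4)(0.13)² = 0.33283 kg m².
Total I = 0.47601 + 0.87125 + 0.03312 + 0.33283 = 1.7132 kg m².

1.71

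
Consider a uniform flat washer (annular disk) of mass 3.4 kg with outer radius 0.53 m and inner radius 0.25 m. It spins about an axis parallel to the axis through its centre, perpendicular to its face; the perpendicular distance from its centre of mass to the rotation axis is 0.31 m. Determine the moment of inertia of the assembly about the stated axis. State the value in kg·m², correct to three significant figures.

I_cm = (1/2)M(R²+r²) = (1/2)(3.4)[(0.53)² + (0.25)²] = 0.58378 kg·m²; centre at d = 0.31 m, so the parallel axis theorem gives I = 0.58378 + (3.4)(0.31)² = 0.91052 kg·m².

0.911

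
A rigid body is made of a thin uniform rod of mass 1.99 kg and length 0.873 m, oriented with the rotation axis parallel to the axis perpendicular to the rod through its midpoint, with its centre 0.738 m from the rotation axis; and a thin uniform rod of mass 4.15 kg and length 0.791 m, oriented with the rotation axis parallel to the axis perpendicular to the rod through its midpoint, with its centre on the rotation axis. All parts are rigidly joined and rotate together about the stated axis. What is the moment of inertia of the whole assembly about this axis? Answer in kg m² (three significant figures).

Thin rod: I_cm = (1/12)ML² = (1/12)(1.99)(0.873)² = 0.12639 kg m²; centre at d = 0.738 m, so the parallel axis theorem gives I = 0.12639 + (1.99)(0.738)² = 1.2102 kg m².
Thin rod: I_cm = (1/12)ML² = (1/12)(4.15)(0.791)² = 0.21638 kg m²; axis through the centre, so I = 0.21638 kg m².
Total I = 1.2102 + 0.21638 = 1.4266 kg m².

1.43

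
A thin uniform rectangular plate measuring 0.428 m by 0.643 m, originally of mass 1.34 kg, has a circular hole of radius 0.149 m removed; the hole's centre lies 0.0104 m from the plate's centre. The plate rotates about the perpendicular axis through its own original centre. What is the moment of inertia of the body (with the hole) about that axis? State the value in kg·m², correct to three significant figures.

0.0628

Unpierced body about its centre: I₀ = (1/12)M(a²+b²) = (1/12)(1.34)[(0.428)² + (0.643)²] = 0.066624 kg·m².
The removed disk has mass m = M·πr²/(ab) = (1.34)·π(0.149)²/(0.428·0.643) = 0.3396 kg (same uniform areal density).
Its moment of inertia about the rotation axis (parallel-axis theorem): I_hole = (1/2)mr² + md² = (1/2)(0.3396)(0.149)² + (0.3396)(0.0104)² = 0.0038065 kg·m².
Treating the hole as negative mass, I = I₀ − I_hole = 0.066624 − 0.0038065 = 0.062818 kg·m².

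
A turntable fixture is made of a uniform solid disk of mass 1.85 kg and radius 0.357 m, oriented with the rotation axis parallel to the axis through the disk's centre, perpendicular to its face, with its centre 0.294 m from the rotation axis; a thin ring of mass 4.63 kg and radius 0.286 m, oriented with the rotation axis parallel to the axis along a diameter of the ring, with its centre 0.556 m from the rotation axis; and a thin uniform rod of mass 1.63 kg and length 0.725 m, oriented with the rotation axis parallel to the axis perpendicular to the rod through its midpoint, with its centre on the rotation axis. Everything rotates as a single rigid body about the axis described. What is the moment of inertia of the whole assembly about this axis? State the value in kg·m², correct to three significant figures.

1.97

Solid disk: I_cm = (1/2)MR² = (1/2)(1.85)(0.357)² = 0.11789 kg·m²; centre at d = 0.294 m, so the parallel axis theorem gives I = 0.11789 + (1.85)(0.294)² = 0.2778 kg·m².
Thin ring: I_cm = (1/2)MR² = (1/2)(4.63)(0.286)² = 0.18936 kg·m²; centre at d = 0.556 m, so the parallel axis theorem gives I = 0.18936 + (4.63)(0.556)² = 1.6207 kg·m².
Thin rod: I_cm = (1/12)ML² = (1/12)(1.63)(0.725)² = 0.071397 kg·m²; axis through the centre, so I = 0.071397 kg·m².
Total I = 0.2778 + 1.6207 + 0.071397 = 1.9699 kg·m².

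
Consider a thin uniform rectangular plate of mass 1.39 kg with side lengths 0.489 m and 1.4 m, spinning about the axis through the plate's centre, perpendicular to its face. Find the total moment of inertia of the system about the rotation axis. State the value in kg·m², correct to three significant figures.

0.255

I_cm = (1/12)M(a²+b²) = (1/12)(1.39)[(0.489)² + (1.4)²] = 0.25473 kg·m²; axis through the centre, so I = 0.25473 kg·m².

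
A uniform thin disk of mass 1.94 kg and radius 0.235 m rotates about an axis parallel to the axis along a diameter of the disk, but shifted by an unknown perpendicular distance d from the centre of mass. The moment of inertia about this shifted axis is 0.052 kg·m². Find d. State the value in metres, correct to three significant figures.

About the centre-of-mass axis, I_cm = (1/4)MR² = (1/4)(1.94)(0.235)² = 0.026784 kg·m².
Parallel axis theorem: I = I_cm + Md², so Md² = 0.052 − 0.026784 = 0.025216 kg·m².
d = √(0.025216 / 1.94) = 0.11401 m.

0.114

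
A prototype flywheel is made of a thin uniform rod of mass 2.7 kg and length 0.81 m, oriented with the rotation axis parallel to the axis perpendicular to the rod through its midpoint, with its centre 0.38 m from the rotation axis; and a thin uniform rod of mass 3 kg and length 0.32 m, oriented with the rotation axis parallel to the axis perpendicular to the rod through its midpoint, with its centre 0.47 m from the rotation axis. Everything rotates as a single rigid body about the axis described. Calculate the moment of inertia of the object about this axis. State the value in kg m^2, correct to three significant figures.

1.23

Thin rod: I_cm = (1/12)ML² = (1/12)(2.7)(0.81)² = 0.14762 kg m^2; centre at d = 0.38 m, so I = I_cm + Md² gives I = 0.14762 + (2.7)(0.38)² = 0.5375 kg m^2.
Thin rod: I_cm = (1/12)ML² = (1/12)(3)(0.32)² = 0.0256 kg m^2; centre at d = 0.47 m, so I = I_cm + Md² gives I = 0.0256 + (3)(0.47)² = 0.6883 kg m^2.
Total I = 0.5375 + 0.6883 = 1.2258 kg m^2.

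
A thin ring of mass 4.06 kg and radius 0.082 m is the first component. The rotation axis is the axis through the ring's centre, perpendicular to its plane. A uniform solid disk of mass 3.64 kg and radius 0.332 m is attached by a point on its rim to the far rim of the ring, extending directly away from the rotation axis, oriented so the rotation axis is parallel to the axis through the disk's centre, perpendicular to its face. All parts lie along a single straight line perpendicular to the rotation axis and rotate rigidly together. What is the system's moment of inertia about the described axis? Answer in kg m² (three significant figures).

Thin ring: I_cm = MR² = (4.06)(0.082)² = 0.027299 kg m²; axis through the centre, so I = 0.027299 kg m².
Solid disk: I_cm = (1/2)MR² = (1/2)(3.64)(0.332)² = 0.20061 kg m²; centre at d = 0.082 + 0.332 = 0.414 m, so the parallel axis theorem gives I = 0.20061 + (3.64)(0.414)² = 0.82449 kg m².
Total I = 0.027299 + 0.82449 = 0.85179 kg m².

0.852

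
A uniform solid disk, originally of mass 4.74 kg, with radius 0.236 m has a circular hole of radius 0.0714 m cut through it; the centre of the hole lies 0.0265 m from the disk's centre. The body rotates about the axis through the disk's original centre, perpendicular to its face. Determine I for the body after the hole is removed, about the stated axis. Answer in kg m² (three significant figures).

Unpierced body about its centre: I₀ = (1/2)MR² = (1/2)(4.74)(0.236)² = 0.132 kg m².
The removed disk has mass m = M·(r/R)² = (4.74)(0.0714/0.236)² = 0.43386 kg (same uniform areal density).
Its moment of inertia about the rotation axis (parallel-axis theorem): I_hole = (1/2)mr² + md² = (1/2)(0.43386)(0.0714)² + (0.43386)(0.0265)² = 0.0014106 kg m².
Treating the hole as negative mass, I = I₀ − I_hole = 0.132 − 0.0014106 = 0.13059 kg m².

0.131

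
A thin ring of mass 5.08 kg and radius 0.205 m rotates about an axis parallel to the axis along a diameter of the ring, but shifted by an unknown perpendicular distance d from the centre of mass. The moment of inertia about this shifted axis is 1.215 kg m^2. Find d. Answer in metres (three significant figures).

0.467

About the centre-of-mass axis, I_cm = (1/2)MR² = (1/2)(5.08)(0.205)² = 0.10674 kg m^2.
Parallel axis theorem: I = I_cm + Md², so Md² = 1.215 − 0.10674 = 1.1083 kg m^2.
d = √(1.1083 / 5.08) = 0.46708 m.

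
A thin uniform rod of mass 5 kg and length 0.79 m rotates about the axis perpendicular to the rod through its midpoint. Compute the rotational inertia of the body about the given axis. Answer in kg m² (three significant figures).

I_cm = (1/12)ML² = (1/12)(5)(0.79)² = 0.26004 kg m²; axis through the centre, so I = 0.26004 kg m².

0.260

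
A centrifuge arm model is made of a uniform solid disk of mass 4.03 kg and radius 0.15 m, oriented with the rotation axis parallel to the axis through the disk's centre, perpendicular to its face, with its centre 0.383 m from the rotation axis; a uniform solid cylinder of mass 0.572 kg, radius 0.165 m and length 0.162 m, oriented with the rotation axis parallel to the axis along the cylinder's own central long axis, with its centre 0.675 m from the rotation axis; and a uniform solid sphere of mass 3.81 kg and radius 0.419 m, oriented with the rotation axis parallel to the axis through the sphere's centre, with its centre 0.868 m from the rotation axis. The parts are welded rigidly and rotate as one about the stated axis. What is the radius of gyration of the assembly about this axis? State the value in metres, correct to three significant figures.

0.693

Solid disk: I_cm = (1/2)MR² = (1/2)(4.03)(0.15)² = 0.045338 kg m²; centre at d = 0.383 m, so I = I_cm + Md² gives I = 0.045338 + (4.03)(0.383)² = 0.63649 kg m².
Solid cylinder: I_cm = (1/2)MR² = (1/2)(0.572)(0.165)² = 0.0077864 kg m²; centre at d = 0.675 m, so I = I_cm + Md² gives I = 0.0077864 + (0.572)(0.675)² = 0.2684 kg m².
Solid sphere: I_cm = (2/5)MR² = (2/5)(3.81)(0.419)² = 0.26755 kg m²; centre at d = 0.868 m, so I = I_cm + Md² gives I = 0.26755 + (3.81)(0.868)² = 3.1381 kg m².
Total I = 4.043 kg m²; total mass M = 8.412 kg.
k = √(I/M) = √(4.043/8.412) = 0.69327 m.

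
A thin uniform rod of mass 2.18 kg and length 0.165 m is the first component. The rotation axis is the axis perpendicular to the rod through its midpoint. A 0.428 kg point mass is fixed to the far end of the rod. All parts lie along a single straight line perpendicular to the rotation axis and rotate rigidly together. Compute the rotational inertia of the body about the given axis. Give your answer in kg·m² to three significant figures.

0.00786

Thin rod: I_cm = (1/12)ML² = (1/12)(2.18)(0.165)² = 0.0049459 kg·m²; axis through the centre, so I = 0.0049459 kg·m².
Point mass: I_cm = 0; centre at d = 0.0825 m, so I = I_cm + Md² gives I = 0 + (0.428)(0.0825)² = 0.0029131 kg·m².
Total I = 0.0049459 + 0.0029131 = 0.0078589 kg·m².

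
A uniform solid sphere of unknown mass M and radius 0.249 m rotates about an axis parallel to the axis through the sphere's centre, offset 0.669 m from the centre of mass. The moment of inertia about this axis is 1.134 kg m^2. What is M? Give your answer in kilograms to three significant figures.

I = I_cm + Md² = (2/5)MR² + Md² = M·[0.4·(0.249)² + (0.669)²] = M·0.47236.
So M = 1.134 / 0.47236 = 2.4007 kg.

2.40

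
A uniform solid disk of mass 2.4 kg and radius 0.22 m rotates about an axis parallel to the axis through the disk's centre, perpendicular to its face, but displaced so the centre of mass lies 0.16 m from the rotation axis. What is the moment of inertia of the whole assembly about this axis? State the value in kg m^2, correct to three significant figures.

0.120

I_cm = (1/2)MR² = (1/2)(2.4)(0.22)² = 0.05808 kg m^2; centre at d = 0.16 m, so the parallel axis theorem gives I = 0.05808 + (2.4)(0.16)² = 0.11952 kg m^2.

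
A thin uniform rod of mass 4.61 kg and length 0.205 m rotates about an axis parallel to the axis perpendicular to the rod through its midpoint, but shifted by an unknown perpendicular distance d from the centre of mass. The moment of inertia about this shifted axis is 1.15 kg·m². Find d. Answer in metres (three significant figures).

0.496

About the centre-of-mass axis, I_cm = (1/12)ML² = (1/12)(4.61)(0.205)² = 0.016145 kg·m².
Parallel axis theorem: I = I_cm + Md², so Md² = 1.15 − 0.016145 = 1.1339 kg·m².
d = √(1.1339 / 4.61) = 0.49594 m.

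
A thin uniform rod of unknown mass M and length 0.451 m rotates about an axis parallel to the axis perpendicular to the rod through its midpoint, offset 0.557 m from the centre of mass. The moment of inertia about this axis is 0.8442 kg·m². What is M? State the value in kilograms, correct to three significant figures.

I = I_cm + Md² = (1/12)ML² + Md² = M·[0.0833333·(0.451)² + (0.557)²] = M·0.3272.
So M = 0.8442 / 0.3272 = 2.5801 kg.

2.58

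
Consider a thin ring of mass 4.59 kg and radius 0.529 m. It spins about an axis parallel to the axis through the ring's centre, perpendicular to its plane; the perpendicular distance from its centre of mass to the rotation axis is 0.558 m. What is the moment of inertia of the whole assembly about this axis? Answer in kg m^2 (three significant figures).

2.71

I_cm = MR² = (4.59)(0.529)² = 1.2845 kg m^2; centre at d = 0.558 m, so the parallel axis theorem gives I = 1.2845 + (4.59)(0.558)² = 2.7136 kg m^2.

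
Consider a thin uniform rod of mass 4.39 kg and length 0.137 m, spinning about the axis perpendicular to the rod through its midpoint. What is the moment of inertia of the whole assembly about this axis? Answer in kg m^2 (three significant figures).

0.00687

I_cm = (1/12)ML² = (1/12)(4.39)(0.137)² = 0.0068663 kg m^2; axis through the centre, so I = 0.0068663 kg m^2.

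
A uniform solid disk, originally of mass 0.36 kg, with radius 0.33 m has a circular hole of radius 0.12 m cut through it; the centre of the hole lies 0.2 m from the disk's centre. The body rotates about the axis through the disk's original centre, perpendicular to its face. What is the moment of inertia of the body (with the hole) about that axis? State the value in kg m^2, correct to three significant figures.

0.0174

Unpierced body about its centre: I₀ = (1/2)MR² = (1/2)(0.36)(0.33)² = 0.019602 kg m^2.
The removed disk has mass m = M·(r/R)² = (0.36)(0.12/0.33)² = 0.047603 kg (same uniform areal density).
Its moment of inertia about the rotation axis (parallel-axis theorem): I_hole = (1/2)mr² + md² = (1/2)(0.047603)(0.12)² + (0.047603)(0.2)² = 0.0022469 kg m^2.
Treating the hole as negative mass, I = I₀ − I_hole = 0.019602 − 0.0022469 = 0.017355 kg m^2.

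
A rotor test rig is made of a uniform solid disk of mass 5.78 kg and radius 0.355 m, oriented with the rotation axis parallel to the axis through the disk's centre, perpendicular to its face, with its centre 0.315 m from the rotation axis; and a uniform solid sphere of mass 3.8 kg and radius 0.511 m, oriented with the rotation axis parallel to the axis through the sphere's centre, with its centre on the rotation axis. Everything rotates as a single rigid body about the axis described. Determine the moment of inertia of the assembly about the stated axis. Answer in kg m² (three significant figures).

Solid disk: I_cm = (1/2)MR² = (1/2)(5.78)(0.355)² = 0.36421 kg m²; centre at d = 0.315 m, so the parallel axis theorem gives I = 0.36421 + (5.78)(0.315)² = 0.93773 kg m².
Solid sphere: I_cm = (2/5)MR² = (2/5)(3.8)(0.511)² = 0.3969 kg m²; axis through the centre, so I = 0.3969 kg m².
Total I = 0.93773 + 0.3969 = 1.3346 kg m².

1.33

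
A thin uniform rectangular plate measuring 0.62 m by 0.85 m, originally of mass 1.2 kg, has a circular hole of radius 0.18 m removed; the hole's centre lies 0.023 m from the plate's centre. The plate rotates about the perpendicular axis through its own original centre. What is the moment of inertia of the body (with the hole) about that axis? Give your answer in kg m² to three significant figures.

0.107

Unpierced body about its centre: I₀ = (1/12)M(a²+b²) = (1/12)(1.2)[(0.62)² + (0.85)²] = 0.11069 kg m².
The removed disk has mass m = M·πr²/(ab) = (1.2)·π(0.18)²/(0.62·0.85) = 0.23177 kg (same uniform areal density).
Its moment of inertia about the rotation axis (parallel-axis theorem): I_hole = (1/2)mr² + md² = (1/2)(0.23177)(0.18)² + (0.23177)(0.023)² = 0.0038774 kg m².
Treating the hole as negative mass, I = I₀ − I_hole = 0.11069 − 0.0038774 = 0.10681 kg m².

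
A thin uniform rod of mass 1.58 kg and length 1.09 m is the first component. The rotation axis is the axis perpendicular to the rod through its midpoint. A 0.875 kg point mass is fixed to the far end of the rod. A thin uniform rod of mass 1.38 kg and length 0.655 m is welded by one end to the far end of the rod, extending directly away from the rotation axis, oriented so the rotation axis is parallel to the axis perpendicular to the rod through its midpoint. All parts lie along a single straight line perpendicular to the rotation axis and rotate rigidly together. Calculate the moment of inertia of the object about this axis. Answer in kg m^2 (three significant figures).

1.52

Thin rod: I_cm = (1/12)ML² = (1/12)(1.58)(1.09)² = 0.15643 kg m^2; axis through the centre, so I = 0.15643 kg m^2.
Point mass: I_cm = 0; centre at d = 0.545 m, so the parallel axis theorem gives I = 0 + (0.875)(0.545)² = 0.2599 kg m^2.
Thin rod: I_cm = (1/12)ML² = (1/12)(1.38)(0.655)² = 0.049338 kg m^2; centre at d = 0.545 + 0.3275 = 0.8725 m, so the parallel axis theorem gives I = 0.049338 + (1.38)(0.8725)² = 1.0999 kg m^2.
Total I = 0.15643 + 0.2599 + 1.0999 = 1.5162 kg m^2.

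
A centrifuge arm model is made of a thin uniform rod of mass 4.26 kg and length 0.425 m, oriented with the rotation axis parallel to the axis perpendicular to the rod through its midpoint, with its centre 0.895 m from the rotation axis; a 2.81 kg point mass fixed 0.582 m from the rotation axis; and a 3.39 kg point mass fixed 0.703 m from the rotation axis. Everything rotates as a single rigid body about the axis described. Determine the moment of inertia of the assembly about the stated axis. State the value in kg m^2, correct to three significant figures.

6.10

Thin rod: I_cm = (1/12)ML² = (1/12)(4.26)(0.425)² = 0.064122 kg m^2; centre at d = 0.895 m, so the parallel axis theorem gives I = 0.064122 + (4.26)(0.895)² = 3.4765 kg m^2.
Point mass: I_cm = 0; centre at d = 0.582 m, so the parallel axis theorem gives I = 0 + (2.81)(0.582)² = 0.95181 kg m^2.
Point mass: I_cm = 0; centre at d = 0.703 m, so the parallel axis theorem gives I = 0 + (3.39)(0.703)² = 1.6754 kg m^2.
Total I = 3.4765 + 0.95181 + 1.6754 = 6.1037 kg m^2.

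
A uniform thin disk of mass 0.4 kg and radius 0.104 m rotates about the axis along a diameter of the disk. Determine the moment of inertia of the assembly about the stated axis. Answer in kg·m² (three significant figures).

0.00108

I_cm = (1/4)MR² = (1/4)(0.4)(0.104)² = 0.0010816 kg·m²; axis through the centre, so I = 0.0010816 kg·m².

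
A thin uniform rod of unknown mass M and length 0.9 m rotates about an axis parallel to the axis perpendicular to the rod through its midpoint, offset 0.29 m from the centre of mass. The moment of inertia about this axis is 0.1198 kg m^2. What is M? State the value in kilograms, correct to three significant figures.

I = I_cm + Md² = (1/12)ML² + Md² = M·[0.0833333·(0.9)² + (0.29)²] = M·0.1516.
So M = 0.1198 / 0.1516 = 0.79024 kg.

0.790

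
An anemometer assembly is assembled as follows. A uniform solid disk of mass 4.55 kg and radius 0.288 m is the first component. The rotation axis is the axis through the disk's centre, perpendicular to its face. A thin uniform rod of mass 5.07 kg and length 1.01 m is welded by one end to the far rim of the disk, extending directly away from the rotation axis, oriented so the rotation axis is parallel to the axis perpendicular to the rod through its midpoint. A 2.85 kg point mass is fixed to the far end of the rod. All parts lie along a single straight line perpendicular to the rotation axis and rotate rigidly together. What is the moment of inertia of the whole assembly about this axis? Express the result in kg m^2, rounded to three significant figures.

8.61

Solid disk: I_cm = (1/2)MR² = (1/2)(4.55)(0.288)² = 0.1887 kg m^2; axis through the centre, so I = 0.1887 kg m^2.
Thin rod: I_cm = (1/12)ML² = (1/12)(5.07)(1.01)² = 0.43099 kg m^2; centre at d = 0.288 + 0.505 = 0.793 m, so the parallel axis theorem gives I = 0.43099 + (5.07)(0.793)² = 3.6193 kg m^2.
Point mass: I_cm = 0; centre at d = 0.288 + 0.505 + 0.505 = 1.298 m, so the parallel axis theorem gives I = 0 + (2.85)(1.298)² = 4.8017 kg m^2.
Total I = 0.1887 + 3.6193 + 4.8017 = 8.6096 kg m^2.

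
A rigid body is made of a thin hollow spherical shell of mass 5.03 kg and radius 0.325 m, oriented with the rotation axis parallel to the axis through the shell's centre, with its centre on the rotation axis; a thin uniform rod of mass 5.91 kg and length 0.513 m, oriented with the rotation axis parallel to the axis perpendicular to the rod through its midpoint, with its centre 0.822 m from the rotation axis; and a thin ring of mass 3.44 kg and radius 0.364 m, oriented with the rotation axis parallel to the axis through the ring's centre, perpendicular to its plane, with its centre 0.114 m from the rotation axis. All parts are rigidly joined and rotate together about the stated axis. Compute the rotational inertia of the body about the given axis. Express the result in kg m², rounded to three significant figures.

4.98

Spherical shell: I_cm = (2/3)MR² = (2/3)(5.03)(0.325)² = 0.3542 kg m²; axis through the centre, so I = 0.3542 kg m².
Thin rod: I_cm = (1/12)ML² = (1/12)(5.91)(0.513)² = 0.12961 kg m²; centre at d = 0.822 m, so I = I_cm + Md² gives I = 0.12961 + (5.91)(0.822)² = 4.1229 kg m².
Thin ring: I_cm = MR² = (3.44)(0.364)² = 0.45579 kg m²; centre at d = 0.114 m, so I = I_cm + Md² gives I = 0.45579 + (3.44)(0.114)² = 0.50049 kg m².
Total I = 0.3542 + 4.1229 + 0.50049 = 4.9776 kg m².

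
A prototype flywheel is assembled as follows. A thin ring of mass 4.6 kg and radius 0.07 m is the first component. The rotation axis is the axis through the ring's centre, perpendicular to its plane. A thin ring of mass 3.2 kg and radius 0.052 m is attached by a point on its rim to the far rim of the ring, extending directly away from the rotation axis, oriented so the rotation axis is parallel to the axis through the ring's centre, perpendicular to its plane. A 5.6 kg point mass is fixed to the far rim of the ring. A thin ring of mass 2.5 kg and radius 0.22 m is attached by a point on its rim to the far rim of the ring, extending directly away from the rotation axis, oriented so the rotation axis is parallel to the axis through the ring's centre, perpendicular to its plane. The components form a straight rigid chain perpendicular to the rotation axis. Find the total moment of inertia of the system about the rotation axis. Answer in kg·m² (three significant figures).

0.757

Thin ring: I_cm = MR² = (4.6)(0.07)² = 0.02254 kg·m²; axis through the centre, so I = 0.02254 kg·m².
Thin ring: I_cm = MR² = (3.2)(0.052)² = 0.0086528 kg·m²; centre at d = 0.07 + 0.052 = 0.122 m, so I = I_cm + Md² gives I = 0.0086528 + (3.2)(0.122)² = 0.056282 kg·m².
Point mass: I_cm = 0; centre at d = 0.07 + 0.052 + 0.052 = 0.174 m, so I = I_cm + Md² gives I = 0 + (5.6)(0.174)² = 0.16955 kg·m².
Thin ring: I_cm = MR² = (2.5)(0.22)² = 0.121 kg·m²; centre at d = 0.07 + 0.052 + 0.052 + 0.22 = 0.394 m, so I = I_cm + Md² gives I = 0.121 + (2.5)(0.394)² = 0.50909 kg·m².
Total I = 0.02254 + 0.056282 + 0.16955 + 0.50909 = 0.75746 kg·m².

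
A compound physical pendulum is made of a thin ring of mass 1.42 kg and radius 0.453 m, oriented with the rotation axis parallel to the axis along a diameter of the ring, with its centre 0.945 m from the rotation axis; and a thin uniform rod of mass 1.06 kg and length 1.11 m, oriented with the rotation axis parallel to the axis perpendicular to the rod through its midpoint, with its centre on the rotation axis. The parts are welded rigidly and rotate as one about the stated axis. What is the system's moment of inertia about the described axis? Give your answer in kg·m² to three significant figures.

Thin ring: I_cm = (1/2)MR² = (1/2)(1.42)(0.453)² = 0.1457 kg·m²; centre at d = 0.945 m, so the parallel axis theorem gives I = 0.1457 + (1.42)(0.945)² = 1.4138 kg·m².
Thin rod: I_cm = (1/12)ML² = (1/12)(1.06)(1.11)² = 0.10884 kg·m²; axis through the centre, so I = 0.10884 kg·m².
Total I = 1.4138 + 0.10884 = 1.5226 kg·m².

1.52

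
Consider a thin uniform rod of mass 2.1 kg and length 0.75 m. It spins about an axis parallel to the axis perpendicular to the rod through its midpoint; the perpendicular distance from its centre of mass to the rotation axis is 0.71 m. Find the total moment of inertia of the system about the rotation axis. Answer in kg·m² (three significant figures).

1.16

I_cm = (1/12)ML² = (1/12)(2.1)(0.75)² = 0.098437 kg·m²; centre at d = 0.71 m, so the parallel axis theorem gives I = 0.098437 + (2.1)(0.71)² = 1.157 kg·m².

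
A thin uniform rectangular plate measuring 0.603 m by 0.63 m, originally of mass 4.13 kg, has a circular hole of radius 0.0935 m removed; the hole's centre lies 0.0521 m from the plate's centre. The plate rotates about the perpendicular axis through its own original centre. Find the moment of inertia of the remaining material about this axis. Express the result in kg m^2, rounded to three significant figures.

Unpierced body about its centre: I₀ = (1/12)M(a²+b²) = (1/12)(4.13)[(0.603)² + (0.63)²] = 0.26174 kg m^2.
The removed disk has mass m = M·πr²/(ab) = (4.13)·π(0.0935)²/(0.603·0.63) = 0.29858 kg (same uniform areal density).
Its moment of inertia about the rotation axis (parallel-axis theorem): I_hole = (1/2)mr² + md² = (1/2)(0.29858)(0.0935)² + (0.29858)(0.0521)² = 0.0021156 kg m^2.
Treating the hole as negative mass, I = I₀ − I_hole = 0.26174 − 0.0021156 = 0.25963 kg m^2.

0.260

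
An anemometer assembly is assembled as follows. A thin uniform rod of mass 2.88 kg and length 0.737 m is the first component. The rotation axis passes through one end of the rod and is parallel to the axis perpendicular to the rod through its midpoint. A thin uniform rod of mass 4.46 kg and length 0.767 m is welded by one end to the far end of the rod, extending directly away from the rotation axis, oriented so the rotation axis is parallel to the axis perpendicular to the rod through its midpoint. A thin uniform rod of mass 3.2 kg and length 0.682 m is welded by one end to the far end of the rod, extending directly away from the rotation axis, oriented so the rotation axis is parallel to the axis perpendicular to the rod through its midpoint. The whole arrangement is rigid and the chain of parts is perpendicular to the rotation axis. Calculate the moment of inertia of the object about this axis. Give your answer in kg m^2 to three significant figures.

Thin rod: I_cm = (1/12)ML² = (1/12)(2.88)(0.737)² = 0.13036 kg m^2; centre at d = 0.3685 m, so the parallel axis theorem gives I = 0.13036 + (2.88)(0.3685)² = 0.52144 kg m^2.
Thin rod: I_cm = (1/12)ML² = (1/12)(4.46)(0.767)² = 0.21865 kg m^2; centre at d = 0.3685 + 0.3685 + 0.3835 = 1.1205 m, so the parallel axis theorem gives I = 0.21865 + (4.46)(1.1205)² = 5.8183 kg m^2.
Thin rod: I_cm = (1/12)ML² = (1/12)(3.2)(0.682)² = 0.12403 kg m^2; centre at d = 0.3685 + 0.3685 + 0.3835 + 0.3835 + 0.341 = 1.845 m, so the parallel axis theorem gives I = 0.12403 + (3.2)(1.845)² = 11.017 kg m^2.
Total I = 0.52144 + 5.8183 + 11.017 = 17.357 kg m^2.

17.4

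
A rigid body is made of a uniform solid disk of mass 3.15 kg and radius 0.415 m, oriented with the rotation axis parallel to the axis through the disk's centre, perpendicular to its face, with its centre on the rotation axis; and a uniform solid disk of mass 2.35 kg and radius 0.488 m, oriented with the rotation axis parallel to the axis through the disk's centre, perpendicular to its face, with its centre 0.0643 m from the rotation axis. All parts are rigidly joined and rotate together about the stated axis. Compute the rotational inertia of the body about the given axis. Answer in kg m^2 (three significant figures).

Solid disk: I_cm = (1/2)MR² = (1/2)(3.15)(0.415)² = 0.27125 kg m^2; axis through the centre, so I = 0.27125 kg m^2.
Solid disk: I_cm = (1/2)MR² = (1/2)(2.35)(0.488)² = 0.27982 kg m^2; centre at d = 0.0643 m, so the parallel axis theorem gives I = 0.27982 + (2.35)(0.0643)² = 0.28954 kg m^2.
Total I = 0.27125 + 0.28954 = 0.56079 kg m^2.

0.561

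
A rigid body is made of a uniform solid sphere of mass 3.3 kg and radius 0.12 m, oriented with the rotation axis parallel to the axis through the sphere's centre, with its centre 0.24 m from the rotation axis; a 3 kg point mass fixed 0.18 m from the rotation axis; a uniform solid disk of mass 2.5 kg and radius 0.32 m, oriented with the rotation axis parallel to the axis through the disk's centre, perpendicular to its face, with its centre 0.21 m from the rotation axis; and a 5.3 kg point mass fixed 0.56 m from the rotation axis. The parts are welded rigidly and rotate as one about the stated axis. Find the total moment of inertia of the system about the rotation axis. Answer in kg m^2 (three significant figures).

Solid sphere: I_cm = (2/5)MR² = (2/5)(3.3)(0.12)² = 0.019008 kg m^2; centre at d = 0.24 m, so I = I_cm + Md² gives I = 0.019008 + (3.3)(0.24)² = 0.20909 kg m^2.
Point mass: I_cm = 0; centre at d = 0.18 m, so I = I_cm + Md² gives I = 0 + (3)(0.18)² = 0.0972 kg m^2.
Solid disk: I_cm = (1/2)MR² = (1/2)(2.5)(0.32)² = 0.128 kg m^2; centre at d = 0.21 m, so I = I_cm + Md² gives I = 0.128 + (2.5)(0.21)² = 0.23825 kg m^2.
Point mass: I_cm = 0; centre at d = 0.56 m, so I = I_cm + Md² gives I = 0 + (5.3)(0.56)² = 1.6621 kg m^2.
Total I = 0.20909 + 0.0972 + 0.23825 + 1.6621 = 2.2066 kg m^2.

2.21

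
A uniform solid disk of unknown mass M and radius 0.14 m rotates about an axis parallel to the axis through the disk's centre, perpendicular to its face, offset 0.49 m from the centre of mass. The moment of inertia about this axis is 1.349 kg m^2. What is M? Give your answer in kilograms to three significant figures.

I = I_cm + Md² = (1/2)MR² + Md² = M·[0.5·(0.14)² + (0.49)²] = M·0.2499.
So M = 1.349 / 0.2499 = 5.3982 kg.

5.40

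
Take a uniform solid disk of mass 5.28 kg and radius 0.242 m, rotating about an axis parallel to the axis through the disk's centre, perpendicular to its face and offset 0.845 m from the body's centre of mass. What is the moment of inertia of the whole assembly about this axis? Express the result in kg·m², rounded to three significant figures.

3.92

I_cm = (1/2)MR² = (1/2)(5.28)(0.242)² = 0.15461 kg·m²; centre at d = 0.845 m, so I = I_cm + Md² gives I = 0.15461 + (5.28)(0.845)² = 3.9247 kg·m².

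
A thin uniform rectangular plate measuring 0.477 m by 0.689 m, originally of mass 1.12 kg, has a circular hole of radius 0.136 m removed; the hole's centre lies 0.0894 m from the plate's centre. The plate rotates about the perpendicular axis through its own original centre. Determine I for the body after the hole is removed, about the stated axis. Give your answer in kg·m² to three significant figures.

0.0621

Unpierced body about its centre: I₀ = (1/12)M(a²+b²) = (1/12)(1.12)[(0.477)² + (0.689)²] = 0.065543 kg·m².
The removed disk has mass m = M·πr²/(ab) = (1.12)·π(0.136)²/(0.477·0.689) = 0.19802 kg (same uniform areal density).
Its moment of inertia about the rotation axis (parallel-axis theorem): I_hole = (1/2)mr² + md² = (1/2)(0.19802)(0.136)² + (0.19802)(0.0894)² = 0.0034139 kg·m².
Treating the hole as negative mass, I = I₀ − I_hole = 0.065543 − 0.0034139 = 0.062129 kg·m².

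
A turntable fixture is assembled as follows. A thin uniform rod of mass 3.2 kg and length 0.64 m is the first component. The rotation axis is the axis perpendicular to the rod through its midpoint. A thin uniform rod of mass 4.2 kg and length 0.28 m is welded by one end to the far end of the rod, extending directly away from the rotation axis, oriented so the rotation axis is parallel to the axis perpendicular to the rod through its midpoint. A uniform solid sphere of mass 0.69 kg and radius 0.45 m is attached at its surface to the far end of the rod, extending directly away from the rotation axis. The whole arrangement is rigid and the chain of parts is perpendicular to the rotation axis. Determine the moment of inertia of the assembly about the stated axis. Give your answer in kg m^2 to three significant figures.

1.84

Thin rod: I_cm = (1/12)ML² = (1/12)(3.2)(0.64)² = 0.10923 kg m^2; axis through the centre, so I = 0.10923 kg m^2.
Thin rod: I_cm = (1/12)ML² = (1/12)(4.2)(0.28)² = 0.02744 kg m^2; centre at d = 0.32 + 0.14 = 0.46 m, so I = I_cm + Md² gives I = 0.02744 + (4.2)(0.46)² = 0.91616 kg m^2.
Solid sphere: I_cm = (2/5)MR² = (2/5)(0.69)(0.45)² = 0.05589 kg m^2; centre at d = 0.32 + 0.14 + 0.14 + 0.45 = 1.05 m, so I = I_cm + Md² gives I = 0.05589 + (0.69)(1.05)² = 0.81661 kg m^2.
Total I = 0.10923 + 0.91616 + 0.81661 = 1.842 kg m^2.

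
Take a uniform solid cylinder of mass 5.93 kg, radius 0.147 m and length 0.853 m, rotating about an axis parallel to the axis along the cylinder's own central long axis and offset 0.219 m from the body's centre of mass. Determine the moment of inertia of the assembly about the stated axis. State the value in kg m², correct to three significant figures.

I_cm = (1/2)MR² = (1/2)(5.93)(0.147)² = 0.064071 kg m²; centre at d = 0.219 m, so I = I_cm + Md² gives I = 0.064071 + (5.93)(0.219)² = 0.34848 kg m².

0.348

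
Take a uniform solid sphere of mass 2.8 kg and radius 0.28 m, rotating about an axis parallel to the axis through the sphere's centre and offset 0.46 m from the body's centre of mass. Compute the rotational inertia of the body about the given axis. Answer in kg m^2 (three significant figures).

0.680

I_cm = (2/5)MR² = (2/5)(2.8)(0.28)² = 0.087808 kg m^2; centre at d = 0.46 m, so the parallel axis theorem gives I = 0.087808 + (2.8)(0.46)² = 0.68029 kg m^2.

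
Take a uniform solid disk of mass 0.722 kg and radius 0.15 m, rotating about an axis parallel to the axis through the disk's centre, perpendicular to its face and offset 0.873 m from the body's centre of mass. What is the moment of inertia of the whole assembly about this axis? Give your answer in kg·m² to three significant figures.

0.558

I_cm = (1/2)MR² = (1/2)(0.722)(0.15)² = 0.0081225 kg·m²; centre at d = 0.873 m, so the parallel axis theorem gives I = 0.0081225 + (0.722)(0.873)² = 0.55838 kg·m².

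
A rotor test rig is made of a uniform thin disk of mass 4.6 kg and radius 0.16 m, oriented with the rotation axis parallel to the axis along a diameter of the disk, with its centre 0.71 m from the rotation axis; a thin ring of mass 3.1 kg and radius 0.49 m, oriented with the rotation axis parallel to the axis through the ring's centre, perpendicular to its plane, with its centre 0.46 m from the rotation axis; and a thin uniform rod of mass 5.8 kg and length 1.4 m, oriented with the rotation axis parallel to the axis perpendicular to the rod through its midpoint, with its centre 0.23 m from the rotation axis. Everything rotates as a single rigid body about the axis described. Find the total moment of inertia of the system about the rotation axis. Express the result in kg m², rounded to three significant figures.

Thin disk: I_cm = (1/4)MR² = (1/4)(4.6)(0.16)² = 0.02944 kg m²; centre at d = 0.71 m, so the parallel axis theorem gives I = 0.02944 + (4.6)(0.71)² = 2.3483 kg m².
Thin ring: I_cm = MR² = (3.1)(0.49)² = 0.74431 kg m²; centre at d = 0.46 m, so the parallel axis theorem gives I = 0.74431 + (3.1)(0.46)² = 1.4003 kg m².
Thin rod: I_cm = (1/12)ML² = (1/12)(5.8)(1.4)² = 0.94733 kg m²; centre at d = 0.23 m, so the parallel axis theorem gives I = 0.94733 + (5.8)(0.23)² = 1.2542 kg m².
Total I = 2.3483 + 1.4003 + 1.2542 = 5.0027 kg m².

5.00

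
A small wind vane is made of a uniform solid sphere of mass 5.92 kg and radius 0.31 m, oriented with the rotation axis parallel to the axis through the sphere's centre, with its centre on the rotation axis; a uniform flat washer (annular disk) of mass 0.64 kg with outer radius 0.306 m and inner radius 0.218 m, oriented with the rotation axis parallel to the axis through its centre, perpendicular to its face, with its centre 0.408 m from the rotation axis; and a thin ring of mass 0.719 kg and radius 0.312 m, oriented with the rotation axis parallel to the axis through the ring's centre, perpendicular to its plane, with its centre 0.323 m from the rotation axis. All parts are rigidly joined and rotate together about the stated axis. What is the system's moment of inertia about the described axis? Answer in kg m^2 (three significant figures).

0.524

Solid sphere: I_cm = (2/5)MR² = (2/5)(5.92)(0.31)² = 0.22756 kg m^2; axis through the centre, so I = 0.22756 kg m^2.
Annular disk: I_cm = (1/2)M(R²+r²) = (1/2)(0.64)[(0.306)² + (0.218)²] = 0.045171 kg m^2; centre at d = 0.408 m, so I = I_cm + Md² gives I = 0.045171 + (0.64)(0.408)² = 0.15171 kg m^2.
Thin ring: I_cm = MR² = (0.719)(0.312)² = 0.06999 kg m^2; centre at d = 0.323 m, so I = I_cm + Md² gives I = 0.06999 + (0.719)(0.323)² = 0.145 kg m^2.
Total I = 0.22756 + 0.15171 + 0.145 = 0.52428 kg m^2.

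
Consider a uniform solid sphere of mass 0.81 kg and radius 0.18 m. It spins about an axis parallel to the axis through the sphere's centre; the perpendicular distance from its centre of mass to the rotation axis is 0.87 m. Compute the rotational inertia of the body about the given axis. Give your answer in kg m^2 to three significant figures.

0.624

I_cm = (2/5)MR² = (2/5)(0.81)(0.18)² = 0.010498 kg m^2; centre at d = 0.87 m, so the parallel axis theorem gives I = 0.010498 + (0.81)(0.87)² = 0.62359 kg m^2.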